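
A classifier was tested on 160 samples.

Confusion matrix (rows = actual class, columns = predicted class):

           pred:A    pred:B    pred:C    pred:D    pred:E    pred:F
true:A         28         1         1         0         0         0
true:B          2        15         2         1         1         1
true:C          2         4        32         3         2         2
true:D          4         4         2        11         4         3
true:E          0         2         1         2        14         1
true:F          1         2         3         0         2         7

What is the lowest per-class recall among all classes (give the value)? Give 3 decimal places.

0.393

Per-class recall (TP/(TP+FN)):
  A: TP=28, FN=1+1+0+0+0=2 → 28/30 = 0.9333
  B: TP=15, FN=2+2+1+1+1=7 → 15/22 = 0.6818
  C: TP=32, FN=2+4+3+2+2=13 → 32/45 = 0.7111
  D: TP=11, FN=4+4+2+4+3=17 → 11/28 = 0.3929
  E: TP=14, FN=0+2+1+2+1=6 → 14/20 = 0.7000
  F: TP=7, FN=1+2+3+0+2=8 → 7/15 = 0.4667
Lowest is class 'D' with recall = 0.393.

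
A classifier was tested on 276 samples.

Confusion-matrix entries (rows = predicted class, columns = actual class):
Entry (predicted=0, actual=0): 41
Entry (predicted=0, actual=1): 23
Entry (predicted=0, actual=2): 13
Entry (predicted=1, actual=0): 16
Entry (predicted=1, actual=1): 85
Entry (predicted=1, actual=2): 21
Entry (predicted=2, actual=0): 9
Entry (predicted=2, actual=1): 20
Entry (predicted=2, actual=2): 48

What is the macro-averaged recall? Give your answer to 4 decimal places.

Per-class recall (TP/(TP+FN)):
  0: TP=41, FN=16+9=25 → 41/66 = 0.62121
  1: TP=85, FN=23+20=43 → 85/128 = 0.66406
  2: TP=48, FN=13+21=34 → 48/82 = 0.58537
Macro-recall = mean = (0.62121 + 0.66406 + 0.58537) / 3 = 0.6235

0.6235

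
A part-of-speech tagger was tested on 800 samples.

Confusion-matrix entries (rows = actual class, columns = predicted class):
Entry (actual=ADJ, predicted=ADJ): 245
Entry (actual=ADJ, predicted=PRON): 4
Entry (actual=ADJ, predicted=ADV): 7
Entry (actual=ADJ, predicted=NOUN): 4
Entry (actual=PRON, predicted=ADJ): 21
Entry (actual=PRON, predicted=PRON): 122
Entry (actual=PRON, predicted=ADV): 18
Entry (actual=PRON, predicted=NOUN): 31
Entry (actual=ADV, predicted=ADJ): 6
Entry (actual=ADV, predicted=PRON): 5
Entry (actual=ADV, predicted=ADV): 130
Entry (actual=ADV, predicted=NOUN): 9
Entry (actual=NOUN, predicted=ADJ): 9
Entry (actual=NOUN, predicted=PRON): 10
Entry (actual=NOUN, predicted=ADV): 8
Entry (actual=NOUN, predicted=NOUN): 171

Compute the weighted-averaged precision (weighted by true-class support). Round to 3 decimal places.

0.837

Per-class precision (TP/(TP+FP)):
  ADJ: TP=245, FP=21+6+9=36 → 245/281 = 0.8719
  PRON: TP=122, FP=4+5+10=19 → 122/141 = 0.8652
  ADV: TP=130, FP=7+18+8=33 → 130/163 = 0.7975
  NOUN: TP=171, FP=4+31+9=44 → 171/215 = 0.7953
Weighted-precision = Σ (supportᵢ/N)·precisionᵢ with N=800: (260/800)·0.8719 + (192/800)·0.8652 + (150/800)·0.7975 + (198/800)·0.7953 = 0.837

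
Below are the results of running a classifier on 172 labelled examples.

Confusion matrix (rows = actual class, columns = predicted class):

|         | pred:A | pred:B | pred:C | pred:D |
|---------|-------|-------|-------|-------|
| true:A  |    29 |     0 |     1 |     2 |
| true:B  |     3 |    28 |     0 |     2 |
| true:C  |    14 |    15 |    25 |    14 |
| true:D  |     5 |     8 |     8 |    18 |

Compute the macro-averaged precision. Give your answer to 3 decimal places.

0.588

Per-class precision (TP/(TP+FP)):
  A: TP=29, FP=3+14+5=22 → 29/51 = 0.5686
  B: TP=28, FP=0+15+8=23 → 28/51 = 0.5490
  C: TP=25, FP=1+0+8=9 → 25/34 = 0.7353
  D: TP=18, FP=2+2+14=18 → 18/36 = 0.5000
Macro-precision = mean = (0.5686 + 0.5490 + 0.7353 + 0.5000) / 4 = 0.588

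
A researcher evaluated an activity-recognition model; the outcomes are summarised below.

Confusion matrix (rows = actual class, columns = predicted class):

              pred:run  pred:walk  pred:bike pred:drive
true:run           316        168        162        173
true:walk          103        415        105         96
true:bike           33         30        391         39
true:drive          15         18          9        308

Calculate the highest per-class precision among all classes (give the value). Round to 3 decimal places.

Per-class precision (TP/(TP+FP)):
  run: TP=316, FP=103+33+15=151 → 316/467 = 0.6767
  walk: TP=415, FP=168+30+18=216 → 415/631 = 0.6577
  bike: TP=391, FP=162+105+9=276 → 391/667 = 0.5862
  drive: TP=308, FP=173+96+39=308 → 308/616 = 0.5000
Highest is class 'run' with precision = 0.677.

0.677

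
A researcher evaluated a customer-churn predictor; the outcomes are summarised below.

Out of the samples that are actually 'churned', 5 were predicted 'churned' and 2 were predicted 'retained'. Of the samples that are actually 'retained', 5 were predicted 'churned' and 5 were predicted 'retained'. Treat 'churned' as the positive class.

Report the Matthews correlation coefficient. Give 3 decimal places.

MCC = (TP·TN − FP·FN) / √((TP+FP)(TP+FN)(TN+FP)(TN+FN))
Numerator = 5·5 − 5·2 = 15
Denominator = √(10·7·10·7) = √4900 = 70.0000
MCC = 15 / 70.0000 = 0.214

0.214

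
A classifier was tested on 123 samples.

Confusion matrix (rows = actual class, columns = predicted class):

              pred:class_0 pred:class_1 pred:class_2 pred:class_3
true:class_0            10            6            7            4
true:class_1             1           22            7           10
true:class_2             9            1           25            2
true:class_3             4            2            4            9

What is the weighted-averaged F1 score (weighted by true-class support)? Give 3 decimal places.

0.539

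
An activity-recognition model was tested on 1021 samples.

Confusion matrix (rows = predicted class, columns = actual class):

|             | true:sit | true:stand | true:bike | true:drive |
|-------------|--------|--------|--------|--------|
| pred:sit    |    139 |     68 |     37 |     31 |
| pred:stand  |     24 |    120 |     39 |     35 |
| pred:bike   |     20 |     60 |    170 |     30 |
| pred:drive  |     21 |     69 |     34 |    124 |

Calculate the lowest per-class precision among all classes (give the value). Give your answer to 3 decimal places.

0.500

Per-class precision (TP/(TP+FP)):
  sit: TP=139, FP=68+37+31=136 → 139/275 = 0.5055
  stand: TP=120, FP=24+39+35=98 → 120/218 = 0.5505
  bike: TP=170, FP=20+60+30=110 → 170/280 = 0.6071
  drive: TP=124, FP=21+69+34=124 → 124/248 = 0.5000
Lowest is class 'drive' with precision = 0.500.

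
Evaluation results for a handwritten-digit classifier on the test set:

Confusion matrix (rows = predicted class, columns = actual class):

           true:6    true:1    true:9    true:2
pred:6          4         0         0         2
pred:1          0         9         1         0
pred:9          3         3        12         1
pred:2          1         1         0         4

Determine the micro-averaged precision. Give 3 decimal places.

0.707

Micro-averaging pools counts across classes: ΣTP=29, ΣFP=12, ΣFN=12.
Micro-precision = TP/(TP+FP) on pooled counts = 0.707 (equals overall accuracy in single-label multiclass).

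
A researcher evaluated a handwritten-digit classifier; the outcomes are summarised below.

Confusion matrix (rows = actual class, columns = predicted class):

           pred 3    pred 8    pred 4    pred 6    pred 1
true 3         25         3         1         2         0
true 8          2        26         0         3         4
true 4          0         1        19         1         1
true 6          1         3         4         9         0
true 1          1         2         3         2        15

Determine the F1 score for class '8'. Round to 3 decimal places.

One-vs-rest for '8': TP = diagonal; FP = other classes predicted '8'; FN = '8' predicted as other.
F1 score = 2·TP/(2·TP+FP+FN).
8: TP=26, FP=3+1+3+2=9, FN=2+0+3+4=9 → 52/70 = 0.7429

0.743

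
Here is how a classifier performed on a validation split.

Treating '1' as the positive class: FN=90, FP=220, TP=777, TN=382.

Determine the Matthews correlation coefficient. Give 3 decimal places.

MCC = (TP·TN − FP·FN) / √((TP+FP)(TP+FN)(TN+FP)(TN+FN))
Numerator = 777·382 − 220·90 = 277014
Denominator = √(997·867·602·472) = √245613789456 = 495594.3800
MCC = 277014 / 495594.3800 = 0.559

0.559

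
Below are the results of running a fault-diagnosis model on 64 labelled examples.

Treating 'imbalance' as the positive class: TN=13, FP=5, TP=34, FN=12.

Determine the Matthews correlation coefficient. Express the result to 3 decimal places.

MCC = (TP·TN − FP·FN) / √((TP+FP)(TP+FN)(TN+FP)(TN+FN))
Numerator = 34·13 − 5·12 = 382
Denominator = √(39·46·18·25) = √807300 = 898.4987
MCC = 382 / 898.4987 = 0.425

0.425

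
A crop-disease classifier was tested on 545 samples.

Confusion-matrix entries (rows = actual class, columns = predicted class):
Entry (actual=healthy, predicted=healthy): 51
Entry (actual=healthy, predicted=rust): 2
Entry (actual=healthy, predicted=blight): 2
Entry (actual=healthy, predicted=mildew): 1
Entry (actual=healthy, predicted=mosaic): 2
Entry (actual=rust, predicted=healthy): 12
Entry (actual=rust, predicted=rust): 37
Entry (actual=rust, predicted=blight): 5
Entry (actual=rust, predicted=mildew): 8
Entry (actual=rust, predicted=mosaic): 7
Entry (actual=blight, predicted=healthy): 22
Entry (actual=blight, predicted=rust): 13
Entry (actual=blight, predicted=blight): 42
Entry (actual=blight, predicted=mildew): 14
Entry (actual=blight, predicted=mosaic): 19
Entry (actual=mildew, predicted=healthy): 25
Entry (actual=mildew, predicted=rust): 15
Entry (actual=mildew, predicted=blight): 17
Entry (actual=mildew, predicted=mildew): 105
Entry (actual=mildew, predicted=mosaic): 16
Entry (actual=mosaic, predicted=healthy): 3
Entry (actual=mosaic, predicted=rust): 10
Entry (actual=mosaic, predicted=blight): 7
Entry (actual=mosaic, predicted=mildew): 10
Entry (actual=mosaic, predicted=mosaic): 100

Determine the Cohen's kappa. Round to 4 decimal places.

0.5106

Observed agreement pₒ = trace/N = 335/545 = 0.61468
Expected agreement pₑ = Σ (rowᵢ·colᵢ)/N² = (58·113 + 69·77 + 110·73 + 178·138 + 130·144)/545² = 0.21271
κ = (pₒ − pₑ)/(1 − pₑ) = (0.61468 − 0.21271)/(1 − 0.21271) = 0.5106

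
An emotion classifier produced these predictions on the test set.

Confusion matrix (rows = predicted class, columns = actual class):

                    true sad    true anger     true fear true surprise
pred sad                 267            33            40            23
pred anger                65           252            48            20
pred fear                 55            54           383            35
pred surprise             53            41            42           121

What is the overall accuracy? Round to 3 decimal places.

Accuracy = trace / total = (267+252+383+121=1023) / 1532 = 1023/1532 = 0.668

0.668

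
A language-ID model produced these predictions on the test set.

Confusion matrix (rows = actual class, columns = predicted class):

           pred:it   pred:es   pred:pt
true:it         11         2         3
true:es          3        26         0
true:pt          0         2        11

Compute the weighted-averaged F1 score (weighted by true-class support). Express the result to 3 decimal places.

0.826

Per-class F1 score (2·TP/(2·TP+FP+FN)):
  it: TP=11, FP=3+0=3, FN=2+3=5 → 22/30 = 0.7333
  es: TP=26, FP=2+2=4, FN=3+0=3 → 52/59 = 0.8814
  pt: TP=11, FP=3+0=3, FN=0+2=2 → 22/27 = 0.8148
Weighted-F1 score = Σ (supportᵢ/N)·F1 scoreᵢ with N=58: (16/58)·0.7333 + (29/58)·0.8814 + (13/58)·0.8148 = 0.826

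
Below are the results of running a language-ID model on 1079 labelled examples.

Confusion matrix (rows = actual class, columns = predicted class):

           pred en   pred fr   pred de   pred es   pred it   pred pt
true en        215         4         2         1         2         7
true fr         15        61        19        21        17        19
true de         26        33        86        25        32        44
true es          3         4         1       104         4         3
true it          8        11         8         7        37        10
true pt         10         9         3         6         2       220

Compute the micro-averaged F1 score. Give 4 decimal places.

Micro-averaging pools counts across classes: ΣTP=723, ΣFP=356, ΣFN=356.
Micro-F1 score = 2·TP/(2·TP+FP+FN) on pooled counts = 0.6701 (equals overall accuracy in single-label multiclass).

0.6701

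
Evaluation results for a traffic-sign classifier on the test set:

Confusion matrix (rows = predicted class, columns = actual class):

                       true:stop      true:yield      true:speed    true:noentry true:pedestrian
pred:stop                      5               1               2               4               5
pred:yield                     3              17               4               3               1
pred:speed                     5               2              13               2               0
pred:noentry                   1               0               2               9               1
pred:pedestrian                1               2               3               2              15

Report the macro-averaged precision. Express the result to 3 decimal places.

0.567

Per-class precision (TP/(TP+FP)):
  stop: TP=5, FP=1+2+4+5=12 → 5/17 = 0.2941
  yield: TP=17, FP=3+4+3+1=11 → 17/28 = 0.6071
  speed: TP=13, FP=5+2+2+0=9 → 13/22 = 0.5909
  noentry: TP=9, FP=1+0+2+1=4 → 9/13 = 0.6923
  pedestrian: TP=15, FP=1+2+3+2=8 → 15/23 = 0.6522
Macro-precision = mean = (0.2941 + 0.6071 + 0.5909 + 0.6923 + 0.6522) / 5 = 0.567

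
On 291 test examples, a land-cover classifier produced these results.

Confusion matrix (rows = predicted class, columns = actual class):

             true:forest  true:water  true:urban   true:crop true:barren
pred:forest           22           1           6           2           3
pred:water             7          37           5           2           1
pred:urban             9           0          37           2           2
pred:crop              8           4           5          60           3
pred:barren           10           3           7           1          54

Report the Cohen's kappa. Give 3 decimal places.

0.650

Observed agreement pₒ = trace/N = 210/291 = 0.7216
Expected agreement pₑ = Σ (rowᵢ·colᵢ)/N² = (56·34 + 45·52 + 60·50 + 67·80 + 63·75)/291² = 0.2046
κ = (pₒ − pₑ)/(1 − pₑ) = (0.7216 − 0.2046)/(1 − 0.2046) = 0.650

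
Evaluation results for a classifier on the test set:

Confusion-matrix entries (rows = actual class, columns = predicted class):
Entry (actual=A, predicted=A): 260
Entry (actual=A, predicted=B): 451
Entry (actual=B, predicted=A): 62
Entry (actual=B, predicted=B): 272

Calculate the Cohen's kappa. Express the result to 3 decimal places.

0.138

Observed agreement pₒ = trace/N = 532/1045 = 0.5091
Expected agreement pₑ = Σ (rowᵢ·colᵢ)/N² = (711·322 + 334·723)/1045² = 0.4308
κ = (pₒ − pₑ)/(1 − pₑ) = (0.5091 − 0.4308)/(1 − 0.4308) = 0.138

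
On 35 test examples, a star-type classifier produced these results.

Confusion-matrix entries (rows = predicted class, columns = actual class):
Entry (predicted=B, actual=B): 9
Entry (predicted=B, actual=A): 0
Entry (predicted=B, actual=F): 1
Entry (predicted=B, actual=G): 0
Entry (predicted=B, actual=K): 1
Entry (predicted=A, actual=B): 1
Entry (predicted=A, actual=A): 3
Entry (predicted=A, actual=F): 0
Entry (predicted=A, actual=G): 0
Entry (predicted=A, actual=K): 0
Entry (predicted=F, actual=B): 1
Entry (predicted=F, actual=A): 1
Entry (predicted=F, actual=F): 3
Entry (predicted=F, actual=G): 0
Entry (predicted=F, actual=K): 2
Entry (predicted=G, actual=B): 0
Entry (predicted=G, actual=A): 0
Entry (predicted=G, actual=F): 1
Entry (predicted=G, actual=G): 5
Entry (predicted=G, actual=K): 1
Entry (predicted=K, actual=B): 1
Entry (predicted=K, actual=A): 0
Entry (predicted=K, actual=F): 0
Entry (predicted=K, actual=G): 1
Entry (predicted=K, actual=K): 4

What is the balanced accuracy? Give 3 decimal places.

0.687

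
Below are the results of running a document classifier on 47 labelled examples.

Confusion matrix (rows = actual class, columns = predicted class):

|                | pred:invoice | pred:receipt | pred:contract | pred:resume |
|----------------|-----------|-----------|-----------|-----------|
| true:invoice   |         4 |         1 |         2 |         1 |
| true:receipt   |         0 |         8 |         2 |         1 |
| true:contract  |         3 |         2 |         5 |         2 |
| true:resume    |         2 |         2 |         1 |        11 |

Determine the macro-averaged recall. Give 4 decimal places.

Per-class recall (TP/(TP+FN)):
  invoice: TP=4, FN=1+2+1=4 → 4/8 = 0.50000
  receipt: TP=8, FN=0+2+1=3 → 8/11 = 0.72727
  contract: TP=5, FN=3+2+2=7 → 5/12 = 0.41667
  resume: TP=11, FN=2+2+1=5 → 11/16 = 0.68750
Macro-recall = mean = (0.50000 + 0.72727 + 0.41667 + 0.68750) / 4 = 0.5829

0.5829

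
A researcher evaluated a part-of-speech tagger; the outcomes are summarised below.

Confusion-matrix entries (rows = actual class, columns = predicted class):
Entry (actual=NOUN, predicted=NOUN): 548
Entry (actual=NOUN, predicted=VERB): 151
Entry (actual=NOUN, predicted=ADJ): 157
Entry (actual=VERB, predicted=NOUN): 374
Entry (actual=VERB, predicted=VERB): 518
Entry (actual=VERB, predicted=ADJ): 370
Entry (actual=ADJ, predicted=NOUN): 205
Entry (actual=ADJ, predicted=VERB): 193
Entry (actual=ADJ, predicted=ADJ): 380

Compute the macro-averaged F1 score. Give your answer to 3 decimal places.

Per-class F1 score (2·TP/(2·TP+FP+FN)):
  NOUN: TP=548, FP=374+205=579, FN=151+157=308 → 1096/1983 = 0.5527
  VERB: TP=518, FP=151+193=344, FN=374+370=744 → 1036/2124 = 0.4878
  ADJ: TP=380, FP=157+370=527, FN=205+193=398 → 760/1685 = 0.4510
Macro-F1 score = mean = (0.5527 + 0.4878 + 0.4510) / 3 = 0.497

0.497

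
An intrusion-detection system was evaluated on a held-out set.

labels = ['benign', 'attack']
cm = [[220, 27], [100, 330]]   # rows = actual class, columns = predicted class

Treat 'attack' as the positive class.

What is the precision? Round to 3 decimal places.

Precision = TP/(TP+FP) = 330/(330+27) = 330/357 = 0.924

0.924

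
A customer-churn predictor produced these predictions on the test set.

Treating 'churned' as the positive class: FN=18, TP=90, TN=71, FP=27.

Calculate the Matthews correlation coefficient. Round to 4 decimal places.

MCC = (TP·TN − FP·FN) / √((TP+FP)(TP+FN)(TN+FP)(TN+FN))
Numerator = 90·71 − 27·18 = 5904
Denominator = √(117·108·98·89) = √110211192 = 10498.1518
MCC = 5904 / 10498.1518 = 0.5624

0.5624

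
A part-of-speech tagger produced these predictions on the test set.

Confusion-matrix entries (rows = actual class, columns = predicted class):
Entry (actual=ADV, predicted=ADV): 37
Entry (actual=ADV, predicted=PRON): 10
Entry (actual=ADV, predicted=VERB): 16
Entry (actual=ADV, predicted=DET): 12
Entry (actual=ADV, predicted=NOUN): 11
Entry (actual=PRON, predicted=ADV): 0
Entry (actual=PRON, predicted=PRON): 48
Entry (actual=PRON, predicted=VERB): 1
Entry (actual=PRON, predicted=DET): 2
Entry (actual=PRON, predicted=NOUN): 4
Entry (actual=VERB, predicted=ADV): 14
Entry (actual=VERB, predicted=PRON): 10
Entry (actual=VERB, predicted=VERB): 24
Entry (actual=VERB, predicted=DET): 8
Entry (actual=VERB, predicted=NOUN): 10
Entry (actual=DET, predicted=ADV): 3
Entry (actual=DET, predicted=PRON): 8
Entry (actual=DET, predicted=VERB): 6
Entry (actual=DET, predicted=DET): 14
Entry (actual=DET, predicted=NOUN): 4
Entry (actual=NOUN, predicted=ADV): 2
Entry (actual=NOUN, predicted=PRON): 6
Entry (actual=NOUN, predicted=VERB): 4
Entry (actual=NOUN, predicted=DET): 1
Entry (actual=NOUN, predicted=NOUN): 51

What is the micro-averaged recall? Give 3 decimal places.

Micro-averaging pools counts across classes: ΣTP=174, ΣFP=132, ΣFN=132.
Micro-recall = TP/(TP+FN) on pooled counts = 0.569 (equals overall accuracy in single-label multiclass).

0.569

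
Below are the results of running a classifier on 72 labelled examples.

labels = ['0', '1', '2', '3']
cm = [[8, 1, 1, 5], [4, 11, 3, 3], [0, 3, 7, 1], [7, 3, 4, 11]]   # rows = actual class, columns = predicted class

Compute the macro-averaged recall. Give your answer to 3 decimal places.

0.533

Per-class recall (TP/(TP+FN)):
  0: TP=8, FN=1+1+5=7 → 8/15 = 0.5333
  1: TP=11, FN=4+3+3=10 → 11/21 = 0.5238
  2: TP=7, FN=0+3+1=4 → 7/11 = 0.6364
  3: TP=11, FN=7+3+4=14 → 11/25 = 0.4400
Macro-recall = mean = (0.5333 + 0.5238 + 0.6364 + 0.4400) / 4 = 0.533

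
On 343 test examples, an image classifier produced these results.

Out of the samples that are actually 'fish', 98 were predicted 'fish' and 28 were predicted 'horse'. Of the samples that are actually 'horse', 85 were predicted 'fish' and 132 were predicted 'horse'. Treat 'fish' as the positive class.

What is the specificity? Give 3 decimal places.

0.608

Specificity = TN/(TN+FP) = 132/(132+85) = 0.608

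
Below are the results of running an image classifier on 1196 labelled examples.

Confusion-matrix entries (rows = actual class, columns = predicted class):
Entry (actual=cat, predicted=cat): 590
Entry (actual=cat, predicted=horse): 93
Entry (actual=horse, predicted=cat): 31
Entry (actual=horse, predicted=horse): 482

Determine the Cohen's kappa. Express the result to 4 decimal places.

0.7915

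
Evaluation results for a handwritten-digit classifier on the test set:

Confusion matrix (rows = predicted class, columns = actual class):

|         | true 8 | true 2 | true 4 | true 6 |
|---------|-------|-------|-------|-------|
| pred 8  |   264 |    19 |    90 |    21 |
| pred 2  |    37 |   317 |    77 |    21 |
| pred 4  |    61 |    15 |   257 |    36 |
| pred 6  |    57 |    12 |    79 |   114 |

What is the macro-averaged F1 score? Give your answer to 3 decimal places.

Per-class F1 score (2·TP/(2·TP+FP+FN)):
  8: TP=264, FP=19+90+21=130, FN=37+61+57=155 → 528/813 = 0.6494
  2: TP=317, FP=37+77+21=135, FN=19+15+12=46 → 634/815 = 0.7779
  4: TP=257, FP=61+15+36=112, FN=90+77+79=246 → 514/872 = 0.5894
  6: TP=114, FP=57+12+79=148, FN=21+21+36=78 → 228/454 = 0.5022
Macro-F1 score = mean = (0.6494 + 0.7779 + 0.5894 + 0.5022) / 4 = 0.630

0.630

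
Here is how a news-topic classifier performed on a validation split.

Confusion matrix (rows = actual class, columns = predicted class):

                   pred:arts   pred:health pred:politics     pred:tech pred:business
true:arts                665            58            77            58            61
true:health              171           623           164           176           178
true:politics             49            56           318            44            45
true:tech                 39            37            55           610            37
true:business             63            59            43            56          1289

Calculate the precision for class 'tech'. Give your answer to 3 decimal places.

0.646

Take TP from the diagonal, FP from the rest of the 'tech' prediction marginal, FN from the rest of the 'tech' actual marginal.
precision = TP/(TP+FP).
tech: TP=610, FP=58+176+44+56=334 → 610/944 = 0.6462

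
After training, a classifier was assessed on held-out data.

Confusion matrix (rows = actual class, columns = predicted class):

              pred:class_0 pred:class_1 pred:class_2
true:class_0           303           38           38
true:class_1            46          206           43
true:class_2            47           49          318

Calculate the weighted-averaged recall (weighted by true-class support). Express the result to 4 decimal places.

Per-class recall (TP/(TP+FN)):
  class_0: TP=303, FN=38+38=76 → 303/379 = 0.79947
  class_1: TP=206, FN=46+43=89 → 206/295 = 0.69831
  class_2: TP=318, FN=47+49=96 → 318/414 = 0.76812
Weighted-recall = Σ (supportᵢ/N)·recallᵢ with N=1088: (379/1088)·0.79947 + (295/1088)·0.69831 + (414/1088)·0.76812 = 0.7601

0.7601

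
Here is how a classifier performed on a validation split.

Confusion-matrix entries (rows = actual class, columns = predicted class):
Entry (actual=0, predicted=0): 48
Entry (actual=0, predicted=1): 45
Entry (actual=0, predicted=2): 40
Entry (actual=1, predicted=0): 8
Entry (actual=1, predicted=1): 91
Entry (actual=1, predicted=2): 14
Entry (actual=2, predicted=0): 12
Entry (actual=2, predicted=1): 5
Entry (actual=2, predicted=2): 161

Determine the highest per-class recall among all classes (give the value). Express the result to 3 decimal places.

Per-class recall (TP/(TP+FN)):
  0: TP=48, FN=45+40=85 → 48/133 = 0.3609
  1: TP=91, FN=8+14=22 → 91/113 = 0.8053
  2: TP=161, FN=12+5=17 → 161/178 = 0.9045
Highest is class '2' with recall = 0.904.

0.904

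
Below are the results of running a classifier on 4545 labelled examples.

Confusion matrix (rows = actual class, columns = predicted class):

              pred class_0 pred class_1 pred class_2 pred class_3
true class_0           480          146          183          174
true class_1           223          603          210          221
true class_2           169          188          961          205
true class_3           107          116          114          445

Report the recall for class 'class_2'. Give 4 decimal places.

Treat 'class_2' as positive and all other classes as negative.
recall = TP/(TP+FN).
class_2: TP=961, FN=169+188+205=562 → 961/1523 = 0.63099

0.6310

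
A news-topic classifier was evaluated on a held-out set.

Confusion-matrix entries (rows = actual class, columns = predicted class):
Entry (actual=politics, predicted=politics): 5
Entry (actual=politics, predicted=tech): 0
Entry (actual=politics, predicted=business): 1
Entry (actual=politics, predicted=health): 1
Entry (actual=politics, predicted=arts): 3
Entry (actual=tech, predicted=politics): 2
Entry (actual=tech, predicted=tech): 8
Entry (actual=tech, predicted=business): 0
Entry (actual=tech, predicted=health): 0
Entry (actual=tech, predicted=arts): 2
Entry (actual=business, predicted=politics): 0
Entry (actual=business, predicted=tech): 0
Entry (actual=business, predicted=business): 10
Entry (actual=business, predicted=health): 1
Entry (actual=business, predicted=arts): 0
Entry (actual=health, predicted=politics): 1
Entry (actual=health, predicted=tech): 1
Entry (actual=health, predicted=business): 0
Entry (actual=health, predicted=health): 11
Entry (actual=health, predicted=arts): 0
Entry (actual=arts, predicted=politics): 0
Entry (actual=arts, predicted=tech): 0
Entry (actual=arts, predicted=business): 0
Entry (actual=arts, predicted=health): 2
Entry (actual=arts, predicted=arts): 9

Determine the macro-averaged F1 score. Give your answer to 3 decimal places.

Per-class F1 score (2·TP/(2·TP+FP+FN)):
  politics: TP=5, FP=2+0+1+0=3, FN=0+1+1+3=5 → 10/18 = 0.5556
  tech: TP=8, FP=0+0+1+0=1, FN=2+0+0+2=4 → 16/21 = 0.7619
  business: TP=10, FP=1+0+0+0=1, FN=0+0+1+0=1 → 20/22 = 0.9091
  health: TP=11, FP=1+0+1+2=4, FN=1+1+0+0=2 → 22/28 = 0.7857
  arts: TP=9, FP=3+2+0+0=5, FN=0+0+0+2=2 → 18/25 = 0.7200
Macro-F1 score = mean = (0.5556 + 0.7619 + 0.9091 + 0.7857 + 0.7200) / 5 = 0.746

0.746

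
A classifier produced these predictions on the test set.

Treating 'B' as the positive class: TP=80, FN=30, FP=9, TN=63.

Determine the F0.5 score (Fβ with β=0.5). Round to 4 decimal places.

0.8584

Fβ = (1+β²)·TP / ((1+β²)·TP + β²·FN + FP), with β²=1/4
= 1.25·80 / (1.25·80 + 0.25·30 + 9) = 0.8584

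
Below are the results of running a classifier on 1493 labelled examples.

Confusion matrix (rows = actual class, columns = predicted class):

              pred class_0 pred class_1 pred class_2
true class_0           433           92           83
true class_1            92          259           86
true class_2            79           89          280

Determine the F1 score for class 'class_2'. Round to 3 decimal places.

Treat 'class_2' as positive and all other classes as negative.
F1 score = 2·TP/(2·TP+FP+FN).
class_2: TP=280, FP=83+86=169, FN=79+89=168 → 560/897 = 0.6243

0.624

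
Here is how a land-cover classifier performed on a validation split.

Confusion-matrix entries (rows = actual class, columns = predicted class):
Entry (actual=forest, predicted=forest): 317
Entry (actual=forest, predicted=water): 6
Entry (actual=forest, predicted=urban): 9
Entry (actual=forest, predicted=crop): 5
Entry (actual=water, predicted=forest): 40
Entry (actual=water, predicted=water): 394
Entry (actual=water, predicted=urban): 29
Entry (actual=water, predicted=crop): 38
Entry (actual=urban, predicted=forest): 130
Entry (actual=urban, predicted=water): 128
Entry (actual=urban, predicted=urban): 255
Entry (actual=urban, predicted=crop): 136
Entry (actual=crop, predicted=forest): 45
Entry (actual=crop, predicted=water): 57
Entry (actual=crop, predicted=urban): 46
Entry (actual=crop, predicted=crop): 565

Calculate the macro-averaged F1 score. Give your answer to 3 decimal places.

0.687

Per-class F1 score (2·TP/(2·TP+FP+FN)):
  forest: TP=317, FP=40+130+45=215, FN=6+9+5=20 → 634/869 = 0.7296
  water: TP=394, FP=6+128+57=191, FN=40+29+38=107 → 788/1086 = 0.7256
  urban: TP=255, FP=9+29+46=84, FN=130+128+136=394 → 510/988 = 0.5162
  crop: TP=565, FP=5+38+136=179, FN=45+57+46=148 → 1130/1457 = 0.7756
Macro-F1 score = mean = (0.7296 + 0.7256 + 0.5162 + 0.7756) / 4 = 0.687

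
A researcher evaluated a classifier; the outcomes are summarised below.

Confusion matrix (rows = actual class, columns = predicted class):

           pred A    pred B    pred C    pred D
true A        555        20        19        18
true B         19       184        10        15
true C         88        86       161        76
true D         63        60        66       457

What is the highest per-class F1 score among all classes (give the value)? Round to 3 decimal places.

0.830

Per-class F1 score (2·TP/(2·TP+FP+FN)):
  A: TP=555, FP=19+88+63=170, FN=20+19+18=57 → 1110/1337 = 0.8302
  B: TP=184, FP=20+86+60=166, FN=19+10+15=44 → 368/578 = 0.6367
  C: TP=161, FP=19+10+66=95, FN=88+86+76=250 → 322/667 = 0.4828
  D: TP=457, FP=18+15+76=109, FN=63+60+66=189 → 914/1212 = 0.7541
Highest is class 'A' with F1 score = 0.830.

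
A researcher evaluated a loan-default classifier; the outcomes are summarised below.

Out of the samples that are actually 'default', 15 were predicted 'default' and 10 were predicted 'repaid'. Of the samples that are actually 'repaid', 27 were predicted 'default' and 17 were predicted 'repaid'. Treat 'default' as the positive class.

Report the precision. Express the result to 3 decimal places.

0.357

Precision = TP/(TP+FP) = 15/(15+27) = 15/42 = 0.357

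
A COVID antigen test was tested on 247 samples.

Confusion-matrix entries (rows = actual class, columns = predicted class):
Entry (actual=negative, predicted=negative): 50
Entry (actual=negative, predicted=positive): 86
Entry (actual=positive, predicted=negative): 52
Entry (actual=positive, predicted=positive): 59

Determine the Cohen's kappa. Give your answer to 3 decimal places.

Observed agreement pₒ = trace/N = 109/247 = 0.4413
Expected agreement pₑ = Σ (rowᵢ·colᵢ)/N² = (136·102 + 111·145)/247² = 0.4912
κ = (pₒ − pₑ)/(1 − pₑ) = (0.4413 − 0.4912)/(1 − 0.4912) = -0.098

-0.098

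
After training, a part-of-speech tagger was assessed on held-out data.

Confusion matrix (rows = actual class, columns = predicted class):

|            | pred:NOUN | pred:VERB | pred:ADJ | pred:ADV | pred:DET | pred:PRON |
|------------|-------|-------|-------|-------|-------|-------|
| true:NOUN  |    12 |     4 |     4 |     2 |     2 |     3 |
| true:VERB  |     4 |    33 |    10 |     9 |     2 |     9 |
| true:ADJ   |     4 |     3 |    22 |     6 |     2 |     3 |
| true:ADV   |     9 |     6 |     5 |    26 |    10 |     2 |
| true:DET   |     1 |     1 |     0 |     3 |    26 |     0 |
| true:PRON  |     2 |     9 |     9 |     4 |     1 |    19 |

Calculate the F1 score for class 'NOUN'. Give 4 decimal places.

0.4068

Treat 'NOUN' as positive and all other classes as negative.
F1 score = 2·TP/(2·TP+FP+FN).
NOUN: TP=12, FP=4+4+9+1+2=20, FN=4+4+2+2+3=15 → 24/59 = 0.40678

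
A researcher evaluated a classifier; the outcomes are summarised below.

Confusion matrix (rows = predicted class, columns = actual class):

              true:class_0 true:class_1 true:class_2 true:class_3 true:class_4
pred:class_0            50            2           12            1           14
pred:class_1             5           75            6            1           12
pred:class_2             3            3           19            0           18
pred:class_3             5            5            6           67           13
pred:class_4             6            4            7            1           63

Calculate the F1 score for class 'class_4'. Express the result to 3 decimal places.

0.627

Treat 'class_4' as positive and all other classes as negative.
F1 score = 2·TP/(2·TP+FP+FN).
class_4: TP=63, FP=6+4+7+1=18, FN=14+12+18+13=57 → 126/201 = 0.6269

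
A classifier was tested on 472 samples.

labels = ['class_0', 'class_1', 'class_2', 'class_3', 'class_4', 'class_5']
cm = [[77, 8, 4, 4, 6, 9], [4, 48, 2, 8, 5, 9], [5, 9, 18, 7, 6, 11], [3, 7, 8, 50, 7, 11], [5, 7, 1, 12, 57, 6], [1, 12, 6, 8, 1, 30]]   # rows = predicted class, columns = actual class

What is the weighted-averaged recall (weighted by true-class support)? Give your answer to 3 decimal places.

Per-class recall (TP/(TP+FN)):
  class_0: TP=77, FN=4+5+3+5+1=18 → 77/95 = 0.8105
  class_1: TP=48, FN=8+9+7+7+12=43 → 48/91 = 0.5275
  class_2: TP=18, FN=4+2+8+1+6=21 → 18/39 = 0.4615
  class_3: TP=50, FN=4+8+7+12+8=39 → 50/89 = 0.5618
  class_4: TP=57, FN=6+5+6+7+1=25 → 57/82 = 0.6951
  class_5: TP=30, FN=9+9+11+11+6=46 → 30/76 = 0.3947
Weighted-recall = Σ (supportᵢ/N)·recallᵢ with N=472: (95/472)·0.8105 + (91/472)·0.5275 + (39/472)·0.4615 + (89/472)·0.5618 + (82/472)·0.6951 + (76/472)·0.3947 = 0.593

0.593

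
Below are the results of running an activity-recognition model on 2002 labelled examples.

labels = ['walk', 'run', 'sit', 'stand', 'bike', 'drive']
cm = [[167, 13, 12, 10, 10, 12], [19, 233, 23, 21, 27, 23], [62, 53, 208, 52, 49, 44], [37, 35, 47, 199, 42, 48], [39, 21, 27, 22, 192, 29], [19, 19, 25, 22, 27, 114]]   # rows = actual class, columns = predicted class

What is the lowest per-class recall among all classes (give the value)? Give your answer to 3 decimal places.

Per-class recall (TP/(TP+FN)):
  walk: TP=167, FN=13+12+10+10+12=57 → 167/224 = 0.7455
  run: TP=233, FN=19+23+21+27+23=113 → 233/346 = 0.6734
  sit: TP=208, FN=62+53+52+49+44=260 → 208/468 = 0.4444
  stand: TP=199, FN=37+35+47+42+48=209 → 199/408 = 0.4877
  bike: TP=192, FN=39+21+27+22+29=138 → 192/330 = 0.5818
  drive: TP=114, FN=19+19+25+22+27=112 → 114/226 = 0.5044
Lowest is class 'sit' with recall = 0.444.

0.444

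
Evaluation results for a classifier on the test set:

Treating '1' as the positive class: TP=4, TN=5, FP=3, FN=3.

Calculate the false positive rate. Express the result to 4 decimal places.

0.3750

FPR = FP/(FP+TN) = 3/(3+5) = 0.3750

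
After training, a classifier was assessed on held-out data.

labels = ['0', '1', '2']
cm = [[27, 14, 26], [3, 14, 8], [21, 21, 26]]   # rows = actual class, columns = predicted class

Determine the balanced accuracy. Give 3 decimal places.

0.448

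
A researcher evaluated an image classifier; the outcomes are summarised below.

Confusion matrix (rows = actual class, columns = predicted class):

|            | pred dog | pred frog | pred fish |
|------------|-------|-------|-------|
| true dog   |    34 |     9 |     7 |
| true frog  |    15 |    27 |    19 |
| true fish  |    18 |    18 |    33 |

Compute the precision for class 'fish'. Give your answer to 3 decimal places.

Treat 'fish' as positive and all other classes as negative.
precision = TP/(TP+FP).
fish: TP=33, FP=7+19=26 → 33/59 = 0.5593

0.559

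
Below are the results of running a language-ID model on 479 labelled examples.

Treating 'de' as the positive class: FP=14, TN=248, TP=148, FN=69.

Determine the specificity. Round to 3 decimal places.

0.947

Specificity = TN/(TN+FP) = 248/(248+14) = 0.947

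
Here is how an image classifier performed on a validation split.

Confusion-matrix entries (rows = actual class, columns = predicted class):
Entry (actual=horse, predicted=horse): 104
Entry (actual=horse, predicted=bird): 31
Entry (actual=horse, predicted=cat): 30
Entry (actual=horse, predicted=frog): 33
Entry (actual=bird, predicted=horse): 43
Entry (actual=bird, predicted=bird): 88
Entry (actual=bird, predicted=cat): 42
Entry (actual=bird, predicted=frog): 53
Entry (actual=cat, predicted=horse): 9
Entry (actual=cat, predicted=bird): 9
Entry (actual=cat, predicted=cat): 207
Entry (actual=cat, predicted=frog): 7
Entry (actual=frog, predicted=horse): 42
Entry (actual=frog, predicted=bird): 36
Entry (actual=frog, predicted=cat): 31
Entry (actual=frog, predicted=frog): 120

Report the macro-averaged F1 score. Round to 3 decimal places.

Per-class F1 score (2·TP/(2·TP+FP+FN)):
  horse: TP=104, FP=43+9+42=94, FN=31+30+33=94 → 208/396 = 0.5253
  bird: TP=88, FP=31+9+36=76, FN=43+42+53=138 → 176/390 = 0.4513
  cat: TP=207, FP=30+42+31=103, FN=9+9+7=25 → 414/542 = 0.7638
  frog: TP=120, FP=33+53+7=93, FN=42+36+31=109 → 240/442 = 0.5430
Macro-F1 score = mean = (0.5253 + 0.4513 + 0.7638 + 0.5430) / 4 = 0.571

0.571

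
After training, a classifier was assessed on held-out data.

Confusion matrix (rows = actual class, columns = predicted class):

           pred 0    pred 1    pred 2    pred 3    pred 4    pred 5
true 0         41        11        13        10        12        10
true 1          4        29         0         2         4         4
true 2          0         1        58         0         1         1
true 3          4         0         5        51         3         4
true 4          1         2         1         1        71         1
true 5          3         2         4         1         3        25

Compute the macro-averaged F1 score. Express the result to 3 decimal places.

0.705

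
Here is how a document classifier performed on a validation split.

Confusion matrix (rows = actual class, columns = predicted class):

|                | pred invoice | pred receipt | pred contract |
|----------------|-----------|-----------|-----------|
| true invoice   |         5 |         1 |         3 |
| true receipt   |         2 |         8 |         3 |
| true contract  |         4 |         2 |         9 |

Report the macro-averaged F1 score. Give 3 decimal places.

0.589

Per-class F1 score (2·TP/(2·TP+FP+FN)):
  invoice: TP=5, FP=2+4=6, FN=1+3=4 → 10/20 = 0.5000
  receipt: TP=8, FP=1+2=3, FN=2+3=5 → 16/24 = 0.6667
  contract: TP=9, FP=3+3=6, FN=4+2=6 → 18/30 = 0.6000
Macro-F1 score = mean = (0.5000 + 0.6667 + 0.6000) / 3 = 0.589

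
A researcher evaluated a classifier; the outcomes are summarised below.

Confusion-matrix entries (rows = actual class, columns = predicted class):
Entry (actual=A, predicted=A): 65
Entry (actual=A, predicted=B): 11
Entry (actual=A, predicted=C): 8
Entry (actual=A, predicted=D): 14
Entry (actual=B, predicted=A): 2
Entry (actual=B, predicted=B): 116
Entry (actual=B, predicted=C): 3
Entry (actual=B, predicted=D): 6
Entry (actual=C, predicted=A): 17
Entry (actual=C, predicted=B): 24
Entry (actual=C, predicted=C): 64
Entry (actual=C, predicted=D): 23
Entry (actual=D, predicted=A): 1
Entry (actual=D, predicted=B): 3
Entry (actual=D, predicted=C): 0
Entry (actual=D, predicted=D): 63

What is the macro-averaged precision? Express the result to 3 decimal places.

0.741

Per-class precision (TP/(TP+FP)):
  A: TP=65, FP=2+17+1=20 → 65/85 = 0.7647
  B: TP=116, FP=11+24+3=38 → 116/154 = 0.7532
  C: TP=64, FP=8+3+0=11 → 64/75 = 0.8533
  D: TP=63, FP=14+6+23=43 → 63/106 = 0.5943
Macro-precision = mean = (0.7647 + 0.7532 + 0.8533 + 0.5943) / 4 = 0.741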